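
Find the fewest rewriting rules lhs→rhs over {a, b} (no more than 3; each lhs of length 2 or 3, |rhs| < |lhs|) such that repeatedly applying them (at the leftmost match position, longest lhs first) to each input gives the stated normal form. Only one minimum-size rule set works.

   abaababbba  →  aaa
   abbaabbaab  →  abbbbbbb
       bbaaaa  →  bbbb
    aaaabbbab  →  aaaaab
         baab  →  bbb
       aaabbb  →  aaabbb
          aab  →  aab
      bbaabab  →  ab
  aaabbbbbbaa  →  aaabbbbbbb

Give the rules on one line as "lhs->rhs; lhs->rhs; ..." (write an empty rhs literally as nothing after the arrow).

ba->a; baa->bb

  | abaababbba => abbbabbba => abbabbba => ababbba => aabbba => aabba => aaba => aaa
  | abbaabbaab => abbbbbaab => abbbbbbb
  | bbaaaa => bbbaa => bbbb
  | aaaabbbab => aaaabbab => aaaabab => aaaaab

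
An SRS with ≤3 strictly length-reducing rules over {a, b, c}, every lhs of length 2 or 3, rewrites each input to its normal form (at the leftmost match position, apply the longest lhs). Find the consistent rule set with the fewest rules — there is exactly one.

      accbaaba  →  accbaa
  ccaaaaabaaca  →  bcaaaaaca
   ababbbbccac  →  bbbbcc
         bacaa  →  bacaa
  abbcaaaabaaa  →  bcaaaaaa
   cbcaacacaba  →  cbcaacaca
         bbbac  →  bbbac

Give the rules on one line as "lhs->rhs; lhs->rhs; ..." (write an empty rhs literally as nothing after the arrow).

  | accbaaba => accbaa
  | ccaaaaabaaca => bcaaaabaaca => bcaaaaaca
  | ababbbbccac => abbbbccac => bbbccac => bbbbcc
  | bacaa

ab->; cca->bc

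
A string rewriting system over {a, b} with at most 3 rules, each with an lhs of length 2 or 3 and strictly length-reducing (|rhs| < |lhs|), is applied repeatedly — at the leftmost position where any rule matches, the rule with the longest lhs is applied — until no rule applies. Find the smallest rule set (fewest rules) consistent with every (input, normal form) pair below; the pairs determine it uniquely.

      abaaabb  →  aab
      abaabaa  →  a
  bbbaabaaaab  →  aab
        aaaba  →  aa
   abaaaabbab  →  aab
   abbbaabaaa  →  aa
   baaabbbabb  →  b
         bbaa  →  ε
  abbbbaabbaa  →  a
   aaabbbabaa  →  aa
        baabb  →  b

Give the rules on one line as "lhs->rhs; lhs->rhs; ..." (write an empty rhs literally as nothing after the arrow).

aba->; baa->; bb->b

  | abaaabb => aabb => aab
  | abaabaa => abaa => a
  | bbbaabaaaab => bbaabaaaab => baabaaaab => baaaab => aab
  | aaaba => aa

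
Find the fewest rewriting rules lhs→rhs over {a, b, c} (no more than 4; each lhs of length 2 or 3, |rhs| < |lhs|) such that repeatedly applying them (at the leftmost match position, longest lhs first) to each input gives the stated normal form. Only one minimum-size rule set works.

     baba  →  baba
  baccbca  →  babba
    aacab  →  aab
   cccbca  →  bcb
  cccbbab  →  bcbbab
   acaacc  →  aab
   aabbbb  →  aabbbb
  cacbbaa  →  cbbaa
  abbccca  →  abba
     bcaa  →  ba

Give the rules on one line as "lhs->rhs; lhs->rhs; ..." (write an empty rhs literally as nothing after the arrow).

  | baba
  | baccbca => babbca => babba
  | aacab => aab
  | cccbca => bcbca => bcb

bbc->bb; ca->; cc->b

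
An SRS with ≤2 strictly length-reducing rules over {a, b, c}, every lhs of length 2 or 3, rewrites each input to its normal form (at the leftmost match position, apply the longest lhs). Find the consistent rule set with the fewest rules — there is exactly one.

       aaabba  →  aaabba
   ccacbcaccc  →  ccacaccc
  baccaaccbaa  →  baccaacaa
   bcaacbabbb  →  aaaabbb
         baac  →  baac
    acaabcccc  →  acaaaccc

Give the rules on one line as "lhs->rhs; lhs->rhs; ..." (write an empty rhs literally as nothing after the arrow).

bc->a; cb->

  | aaabba
  | ccacbcaccc => ccacaccc
  | baccaaccbaa => baccaacaa
  | bcaacbabbb => aaacbabbb => aaaabbb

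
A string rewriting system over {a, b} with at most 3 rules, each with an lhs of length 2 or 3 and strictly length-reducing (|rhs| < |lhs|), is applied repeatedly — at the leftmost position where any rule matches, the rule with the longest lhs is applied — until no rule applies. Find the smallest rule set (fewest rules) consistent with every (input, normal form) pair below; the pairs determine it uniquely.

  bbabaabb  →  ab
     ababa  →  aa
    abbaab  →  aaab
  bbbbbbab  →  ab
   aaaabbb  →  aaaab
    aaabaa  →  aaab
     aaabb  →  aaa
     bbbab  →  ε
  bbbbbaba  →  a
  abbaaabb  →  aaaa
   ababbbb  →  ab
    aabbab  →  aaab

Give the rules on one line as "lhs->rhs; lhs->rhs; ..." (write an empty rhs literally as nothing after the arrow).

ba->b; bb->

  | bbabaabb => abaabb => ababb => abbb => ab
  | ababa => abba => aa
  | abbaab => aaab
  | bbbbbbab => bbbbab => bbab => ab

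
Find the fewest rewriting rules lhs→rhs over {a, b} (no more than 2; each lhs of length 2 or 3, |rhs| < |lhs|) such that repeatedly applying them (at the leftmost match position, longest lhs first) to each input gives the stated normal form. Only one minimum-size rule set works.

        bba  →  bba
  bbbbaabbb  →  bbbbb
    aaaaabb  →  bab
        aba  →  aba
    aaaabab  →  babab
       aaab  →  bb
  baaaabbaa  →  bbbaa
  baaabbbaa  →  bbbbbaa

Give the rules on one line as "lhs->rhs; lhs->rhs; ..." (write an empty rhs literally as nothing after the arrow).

  | bba
  | bbbbaabbb => bbbbabb => bbbbb
  | aaaaabb => baabb => bab
  | aba

aaa->b; abb->b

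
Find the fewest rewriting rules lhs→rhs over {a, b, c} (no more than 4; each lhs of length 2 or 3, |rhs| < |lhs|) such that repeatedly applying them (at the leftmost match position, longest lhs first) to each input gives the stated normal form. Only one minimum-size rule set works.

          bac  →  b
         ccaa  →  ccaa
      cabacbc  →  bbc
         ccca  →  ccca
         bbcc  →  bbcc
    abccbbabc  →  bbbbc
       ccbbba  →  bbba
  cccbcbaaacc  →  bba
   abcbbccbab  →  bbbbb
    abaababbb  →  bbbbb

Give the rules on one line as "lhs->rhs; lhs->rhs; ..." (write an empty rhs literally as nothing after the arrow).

ab->b; ac->; cb->b

  | bac => b
  | ccaa
  | cabacbc => cbacbc => bacbc => bbc
  | ccca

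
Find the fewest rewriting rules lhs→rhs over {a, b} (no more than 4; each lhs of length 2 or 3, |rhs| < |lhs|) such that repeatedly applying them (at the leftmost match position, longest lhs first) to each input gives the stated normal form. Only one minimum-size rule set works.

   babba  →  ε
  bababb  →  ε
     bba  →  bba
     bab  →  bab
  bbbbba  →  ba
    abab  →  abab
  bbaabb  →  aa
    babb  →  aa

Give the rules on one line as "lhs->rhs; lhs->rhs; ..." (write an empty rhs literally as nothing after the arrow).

  | babba => bbba => aaa => ε
  | bababb => babbb => bbbb => aab => ε
  | bba
  | bab

aaa->; aab->; abb->bb; bbb->aa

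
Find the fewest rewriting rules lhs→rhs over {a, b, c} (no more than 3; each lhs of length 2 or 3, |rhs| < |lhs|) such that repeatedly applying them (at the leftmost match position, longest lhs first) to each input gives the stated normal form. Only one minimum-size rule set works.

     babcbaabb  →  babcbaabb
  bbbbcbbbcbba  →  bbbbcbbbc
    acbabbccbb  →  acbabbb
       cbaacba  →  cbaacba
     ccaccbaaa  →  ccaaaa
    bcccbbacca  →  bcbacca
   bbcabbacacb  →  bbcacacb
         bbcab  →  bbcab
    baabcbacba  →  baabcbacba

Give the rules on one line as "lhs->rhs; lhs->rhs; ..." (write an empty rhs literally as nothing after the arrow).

bba->; ccb->

  | babcbaabb
  | bbbbcbbbcbba => bbbbcbbbc
  | acbabbccbb => acbabbb
  | cbaacba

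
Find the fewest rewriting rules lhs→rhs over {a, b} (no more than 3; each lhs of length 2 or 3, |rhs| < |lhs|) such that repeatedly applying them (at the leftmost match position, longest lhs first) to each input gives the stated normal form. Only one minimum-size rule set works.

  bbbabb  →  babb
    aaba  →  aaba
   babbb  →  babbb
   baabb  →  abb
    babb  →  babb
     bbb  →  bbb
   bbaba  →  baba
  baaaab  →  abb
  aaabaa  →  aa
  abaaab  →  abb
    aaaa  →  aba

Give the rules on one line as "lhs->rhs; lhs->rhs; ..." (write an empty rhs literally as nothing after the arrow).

  | bbbabb => bbabb => babb
  | aaba
  | babbb
  | baabb => abb

aaa->ab; baa->a; bba->ba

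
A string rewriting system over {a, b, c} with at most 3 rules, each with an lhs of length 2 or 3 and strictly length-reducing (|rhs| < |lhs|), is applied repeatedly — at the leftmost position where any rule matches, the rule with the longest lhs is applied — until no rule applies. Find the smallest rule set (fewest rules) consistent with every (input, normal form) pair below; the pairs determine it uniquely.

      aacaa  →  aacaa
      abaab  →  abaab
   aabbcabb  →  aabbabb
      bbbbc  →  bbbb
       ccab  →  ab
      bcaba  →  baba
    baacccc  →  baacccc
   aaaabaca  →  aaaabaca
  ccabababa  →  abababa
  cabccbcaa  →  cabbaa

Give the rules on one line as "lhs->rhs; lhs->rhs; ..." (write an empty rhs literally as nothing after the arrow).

bc->b; cca->a

  | aacaa
  | abaab
  | aabbcabb => aabbabb
  | bbbbc => bbbb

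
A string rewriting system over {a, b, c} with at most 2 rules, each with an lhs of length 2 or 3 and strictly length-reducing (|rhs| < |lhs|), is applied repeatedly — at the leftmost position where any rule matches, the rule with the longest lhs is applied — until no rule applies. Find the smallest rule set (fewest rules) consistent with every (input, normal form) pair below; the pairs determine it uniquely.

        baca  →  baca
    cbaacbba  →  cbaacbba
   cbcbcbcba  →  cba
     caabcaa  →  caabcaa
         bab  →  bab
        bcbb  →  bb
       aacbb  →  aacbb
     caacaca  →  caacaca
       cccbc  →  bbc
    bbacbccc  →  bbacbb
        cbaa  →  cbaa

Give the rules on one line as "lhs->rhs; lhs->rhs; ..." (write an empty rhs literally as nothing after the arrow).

  | baca
  | cbaacbba
  | cbcbcbcba => cbcbcba => cbcba => cba
  | caabcaa

bcb->b; ccc->b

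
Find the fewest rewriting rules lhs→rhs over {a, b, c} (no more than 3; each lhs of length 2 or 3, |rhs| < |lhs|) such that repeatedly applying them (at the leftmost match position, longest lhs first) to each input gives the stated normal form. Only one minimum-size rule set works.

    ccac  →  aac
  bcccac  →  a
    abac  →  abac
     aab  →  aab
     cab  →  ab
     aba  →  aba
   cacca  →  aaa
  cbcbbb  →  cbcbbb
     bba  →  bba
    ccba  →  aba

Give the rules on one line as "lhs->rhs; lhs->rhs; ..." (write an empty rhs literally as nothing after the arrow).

  | ccac => aac
  | bcccac => bacac => baac => cc => a
  | abac
  | aab

baa->c; ca->a; cc->a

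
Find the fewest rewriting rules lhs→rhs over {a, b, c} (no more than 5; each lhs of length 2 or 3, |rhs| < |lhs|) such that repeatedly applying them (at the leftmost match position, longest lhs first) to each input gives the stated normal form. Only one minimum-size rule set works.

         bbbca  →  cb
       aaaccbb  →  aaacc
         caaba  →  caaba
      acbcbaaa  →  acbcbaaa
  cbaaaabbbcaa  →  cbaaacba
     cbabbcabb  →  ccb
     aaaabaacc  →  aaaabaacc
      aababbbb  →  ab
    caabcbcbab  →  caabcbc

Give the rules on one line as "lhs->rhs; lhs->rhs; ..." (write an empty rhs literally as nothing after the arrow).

  | bbbca => bca => cb
  | aaaccbb => aaacc
  | caaba
  | acbcbaaa

abb->; bab->; bb->; bca->cb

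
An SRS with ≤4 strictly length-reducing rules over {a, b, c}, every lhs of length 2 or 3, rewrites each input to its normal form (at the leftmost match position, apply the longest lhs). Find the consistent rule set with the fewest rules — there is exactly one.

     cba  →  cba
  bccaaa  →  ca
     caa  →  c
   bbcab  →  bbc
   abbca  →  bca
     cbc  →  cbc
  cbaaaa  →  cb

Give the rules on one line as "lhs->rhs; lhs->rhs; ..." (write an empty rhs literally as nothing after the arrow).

  | cba
  | bccaaa => caaa => ca
  | caa => c
  | bbcab => bbc

aa->; ab->; bcc->c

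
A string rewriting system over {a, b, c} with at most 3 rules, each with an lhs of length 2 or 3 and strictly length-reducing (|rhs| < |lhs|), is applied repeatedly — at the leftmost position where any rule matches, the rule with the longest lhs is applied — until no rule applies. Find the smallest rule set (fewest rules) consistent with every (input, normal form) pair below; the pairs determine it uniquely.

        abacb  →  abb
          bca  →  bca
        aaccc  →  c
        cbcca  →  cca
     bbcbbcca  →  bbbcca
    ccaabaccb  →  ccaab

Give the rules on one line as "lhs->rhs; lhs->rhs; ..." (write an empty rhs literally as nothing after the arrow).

  | abacb => abb
  | bca
  | aaccc => acc => c
  | cbcca => cca

ac->; cb->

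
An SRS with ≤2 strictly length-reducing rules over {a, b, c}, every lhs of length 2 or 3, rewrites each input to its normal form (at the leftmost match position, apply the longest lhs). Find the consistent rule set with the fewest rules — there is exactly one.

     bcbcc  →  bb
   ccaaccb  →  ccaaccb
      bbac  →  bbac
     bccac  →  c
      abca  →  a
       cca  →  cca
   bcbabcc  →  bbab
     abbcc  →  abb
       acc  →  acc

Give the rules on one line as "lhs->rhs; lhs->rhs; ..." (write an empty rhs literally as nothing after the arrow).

bc->b; bca->

  | bcbcc => bbcc => bbc => bb
  | ccaaccb
  | bbac
  | bccac => bcac => c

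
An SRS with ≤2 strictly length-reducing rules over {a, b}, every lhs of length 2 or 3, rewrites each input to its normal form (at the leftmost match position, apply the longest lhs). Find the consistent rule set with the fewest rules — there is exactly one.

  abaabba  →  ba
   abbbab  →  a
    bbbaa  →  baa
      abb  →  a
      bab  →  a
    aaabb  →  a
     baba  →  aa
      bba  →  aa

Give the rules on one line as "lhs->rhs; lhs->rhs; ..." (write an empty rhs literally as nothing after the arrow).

ab->b; bb->a

  | abaabba => baabba => babba => bbba => aba => ba
  | abbbab => bbbab => abab => bab => bb => a
  | bbbaa => abaa => baa
  | abb => bb => a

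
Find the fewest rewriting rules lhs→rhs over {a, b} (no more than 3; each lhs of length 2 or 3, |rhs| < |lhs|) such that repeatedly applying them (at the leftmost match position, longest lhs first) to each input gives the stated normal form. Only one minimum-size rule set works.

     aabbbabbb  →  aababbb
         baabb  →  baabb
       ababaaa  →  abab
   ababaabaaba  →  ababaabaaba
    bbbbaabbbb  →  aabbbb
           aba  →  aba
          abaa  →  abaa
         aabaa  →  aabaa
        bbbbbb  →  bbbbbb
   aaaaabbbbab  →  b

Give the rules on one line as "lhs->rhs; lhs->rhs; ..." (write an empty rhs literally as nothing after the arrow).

aaa->; bba->a

  | aabbbabbb => aababbb
  | baabb
  | ababaaa => abab
  | ababaabaaba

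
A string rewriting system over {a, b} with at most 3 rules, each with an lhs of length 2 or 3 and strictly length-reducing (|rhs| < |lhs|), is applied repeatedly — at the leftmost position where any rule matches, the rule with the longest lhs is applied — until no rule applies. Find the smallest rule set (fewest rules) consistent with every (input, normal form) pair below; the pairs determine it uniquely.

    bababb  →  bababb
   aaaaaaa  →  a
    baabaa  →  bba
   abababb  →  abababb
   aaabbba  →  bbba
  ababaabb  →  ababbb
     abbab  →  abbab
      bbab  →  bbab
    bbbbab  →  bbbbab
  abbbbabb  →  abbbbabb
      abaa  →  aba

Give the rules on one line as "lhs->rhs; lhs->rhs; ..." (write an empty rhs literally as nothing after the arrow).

  | bababb
  | aaaaaaa => aaaaaa => aaaaa => aaaa => aaa => aa => a
  | baabaa => bbaa => bba
  | abababb

aa->a; aab->b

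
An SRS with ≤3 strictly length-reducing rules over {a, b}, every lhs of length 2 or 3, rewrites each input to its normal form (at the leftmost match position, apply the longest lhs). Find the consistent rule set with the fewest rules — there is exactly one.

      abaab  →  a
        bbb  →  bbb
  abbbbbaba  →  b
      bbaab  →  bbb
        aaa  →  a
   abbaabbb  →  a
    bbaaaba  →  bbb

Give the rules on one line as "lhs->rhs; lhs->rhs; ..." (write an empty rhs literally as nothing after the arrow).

aa->; ab->a; ba->b

  | abaab => aaab => ab => a
  | bbb
  | abbbbbaba => abbbbaba => abbbaba => abbaba => ababa => aaba => ba => b
  | bbaab => bbab => bbb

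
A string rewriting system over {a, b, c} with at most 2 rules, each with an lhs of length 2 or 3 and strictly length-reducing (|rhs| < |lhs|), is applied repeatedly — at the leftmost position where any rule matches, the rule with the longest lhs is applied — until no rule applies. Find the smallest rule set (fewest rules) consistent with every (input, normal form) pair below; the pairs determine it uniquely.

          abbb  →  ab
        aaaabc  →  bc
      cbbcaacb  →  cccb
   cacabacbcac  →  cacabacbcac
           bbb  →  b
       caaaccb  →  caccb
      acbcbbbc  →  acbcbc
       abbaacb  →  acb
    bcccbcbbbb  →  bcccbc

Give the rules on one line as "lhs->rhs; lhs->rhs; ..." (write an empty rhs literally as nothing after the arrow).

aa->; bb->

  | abbb => ab
  | aaaabc => aabc => bc
  | cbbcaacb => ccaacb => cccb
  | cacabacbcac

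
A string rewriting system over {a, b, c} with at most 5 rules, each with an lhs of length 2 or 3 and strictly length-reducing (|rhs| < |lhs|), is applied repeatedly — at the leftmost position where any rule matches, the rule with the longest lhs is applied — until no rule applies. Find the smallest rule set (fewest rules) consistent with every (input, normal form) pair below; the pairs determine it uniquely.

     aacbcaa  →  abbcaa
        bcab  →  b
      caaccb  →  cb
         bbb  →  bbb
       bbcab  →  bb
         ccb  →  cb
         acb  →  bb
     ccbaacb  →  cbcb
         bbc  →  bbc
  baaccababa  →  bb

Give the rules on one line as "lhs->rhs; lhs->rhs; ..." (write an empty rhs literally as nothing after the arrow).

ac->b; ba->b; cab->; cc->c

  | aacbcaa => abbcaa
  | bcab => b
  | caaccb => cabcb => cb
  | bbb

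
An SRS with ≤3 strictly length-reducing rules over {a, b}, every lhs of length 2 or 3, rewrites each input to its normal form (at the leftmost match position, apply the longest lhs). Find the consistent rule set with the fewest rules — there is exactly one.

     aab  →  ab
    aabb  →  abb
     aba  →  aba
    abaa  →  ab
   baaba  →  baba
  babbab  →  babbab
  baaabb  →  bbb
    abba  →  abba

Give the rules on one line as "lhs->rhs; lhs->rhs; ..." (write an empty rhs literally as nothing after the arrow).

aa->; aaa->; aab->ab

  | aab => ab
  | aabb => abb
  | aba
  | abaa => ab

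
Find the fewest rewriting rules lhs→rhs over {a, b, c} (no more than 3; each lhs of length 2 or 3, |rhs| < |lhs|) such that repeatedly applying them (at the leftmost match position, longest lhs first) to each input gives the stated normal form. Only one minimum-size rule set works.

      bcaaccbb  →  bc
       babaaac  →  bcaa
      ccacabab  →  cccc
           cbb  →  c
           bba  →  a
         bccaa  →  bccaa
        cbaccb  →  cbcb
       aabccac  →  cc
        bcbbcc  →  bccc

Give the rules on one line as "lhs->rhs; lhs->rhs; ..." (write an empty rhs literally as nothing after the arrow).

  | bcaaccbb => bcacbb => bcbb => bc
  | babaaac => bcaaac => bcaa
  | ccacabab => ccabab => cccab => cccc
  | cbb => c

ab->c; ac->; bb->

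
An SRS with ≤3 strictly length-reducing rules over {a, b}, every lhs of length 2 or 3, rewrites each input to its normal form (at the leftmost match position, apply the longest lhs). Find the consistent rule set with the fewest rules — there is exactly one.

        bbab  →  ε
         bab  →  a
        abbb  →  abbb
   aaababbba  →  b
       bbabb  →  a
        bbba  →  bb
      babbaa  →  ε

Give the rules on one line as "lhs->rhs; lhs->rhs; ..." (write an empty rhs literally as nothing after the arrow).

aa->; ba->; bab->a

  | bbab => ba => ε
  | bab => a
  | abbb
  | aaababbba => ababbba => aabba => bba => b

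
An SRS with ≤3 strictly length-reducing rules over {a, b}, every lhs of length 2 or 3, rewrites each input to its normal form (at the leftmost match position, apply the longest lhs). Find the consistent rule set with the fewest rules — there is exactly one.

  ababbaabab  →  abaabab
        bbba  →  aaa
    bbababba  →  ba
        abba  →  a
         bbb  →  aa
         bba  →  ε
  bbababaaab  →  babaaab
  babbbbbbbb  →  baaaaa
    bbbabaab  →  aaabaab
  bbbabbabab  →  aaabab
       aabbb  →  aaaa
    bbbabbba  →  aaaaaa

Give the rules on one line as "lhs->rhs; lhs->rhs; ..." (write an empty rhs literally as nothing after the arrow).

bb->; bba->; bbb->aa

  | ababbaabab => abaabab
  | bbba => aaa
  | bbababba => babba => ba
  | abba => a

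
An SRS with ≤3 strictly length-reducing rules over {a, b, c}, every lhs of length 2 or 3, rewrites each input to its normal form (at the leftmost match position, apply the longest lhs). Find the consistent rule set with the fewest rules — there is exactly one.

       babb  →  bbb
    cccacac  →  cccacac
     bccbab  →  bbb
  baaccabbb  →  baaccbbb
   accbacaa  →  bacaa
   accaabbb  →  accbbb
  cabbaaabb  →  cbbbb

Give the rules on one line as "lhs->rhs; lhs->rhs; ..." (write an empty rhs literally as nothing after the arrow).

  | babb => bbb
  | cccacac
  | bccbab => bcbab => bbab => bbb
  | baaccabbb => baaccbbb

ab->b; cba->ba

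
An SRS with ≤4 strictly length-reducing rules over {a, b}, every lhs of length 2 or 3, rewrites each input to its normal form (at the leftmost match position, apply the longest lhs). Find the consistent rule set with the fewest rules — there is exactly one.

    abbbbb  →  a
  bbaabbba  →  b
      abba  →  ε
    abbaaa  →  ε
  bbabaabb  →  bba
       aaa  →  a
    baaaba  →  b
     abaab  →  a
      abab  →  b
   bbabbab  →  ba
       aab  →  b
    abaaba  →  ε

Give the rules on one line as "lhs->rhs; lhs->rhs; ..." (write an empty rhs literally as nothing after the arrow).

  | abbbbb => abbbb => abbb => abb => ab => a
  | bbaabbba => bbbbba => babba => baba => baa => b
  | abba => aba => aa => ε
  | abbaaa => abaaa => aaaa => aa => ε

aa->; ab->a; bbb->ba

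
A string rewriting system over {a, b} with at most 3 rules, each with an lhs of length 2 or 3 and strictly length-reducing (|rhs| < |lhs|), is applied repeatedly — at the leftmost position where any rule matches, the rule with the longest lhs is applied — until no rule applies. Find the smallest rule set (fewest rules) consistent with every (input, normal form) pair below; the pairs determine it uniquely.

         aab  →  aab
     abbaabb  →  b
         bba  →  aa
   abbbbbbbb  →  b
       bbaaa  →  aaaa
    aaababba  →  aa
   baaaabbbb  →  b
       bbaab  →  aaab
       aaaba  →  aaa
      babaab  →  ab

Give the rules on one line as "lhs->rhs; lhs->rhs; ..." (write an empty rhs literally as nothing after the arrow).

  | aab
  | abbaabb => baabb => abb => b
  | bba => aa
  | abbbbbbbb => bbbbbbb => abbbbb => bbbb => abb => b

abb->b; ba->; bb->a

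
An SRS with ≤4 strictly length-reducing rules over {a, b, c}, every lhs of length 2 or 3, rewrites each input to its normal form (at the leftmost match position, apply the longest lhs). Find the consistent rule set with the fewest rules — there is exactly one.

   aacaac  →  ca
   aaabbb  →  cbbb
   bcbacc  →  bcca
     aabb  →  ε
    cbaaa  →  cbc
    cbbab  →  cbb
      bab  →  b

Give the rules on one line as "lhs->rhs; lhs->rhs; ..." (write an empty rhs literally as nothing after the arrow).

aaa->c; ab->; ac->a; bac->ca

  | aacaac => aaaac => cac => ca
  | aaabbb => cbbb
  | bcbacc => bccac => bcca
  | aabb => ab => ε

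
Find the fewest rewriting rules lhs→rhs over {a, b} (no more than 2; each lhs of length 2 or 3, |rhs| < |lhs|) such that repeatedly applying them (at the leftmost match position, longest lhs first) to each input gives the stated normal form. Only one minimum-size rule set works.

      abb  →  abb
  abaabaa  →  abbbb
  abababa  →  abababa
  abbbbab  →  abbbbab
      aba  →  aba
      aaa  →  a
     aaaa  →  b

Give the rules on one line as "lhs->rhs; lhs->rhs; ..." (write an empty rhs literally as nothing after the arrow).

aa->b; aaa->a

  | abb
  | abaabaa => abbbaa => abbbb
  | abababa
  | abbbbab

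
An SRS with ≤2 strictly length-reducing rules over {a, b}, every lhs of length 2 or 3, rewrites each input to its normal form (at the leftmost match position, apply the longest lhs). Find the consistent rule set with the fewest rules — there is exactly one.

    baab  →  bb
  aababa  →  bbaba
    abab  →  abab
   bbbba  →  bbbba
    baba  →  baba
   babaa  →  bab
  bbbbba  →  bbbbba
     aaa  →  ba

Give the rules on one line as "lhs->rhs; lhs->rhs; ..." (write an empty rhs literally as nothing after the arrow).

  | baab => bb
  | aababa => bbaba
  | abab
  | bbbba

aa->b; baa->b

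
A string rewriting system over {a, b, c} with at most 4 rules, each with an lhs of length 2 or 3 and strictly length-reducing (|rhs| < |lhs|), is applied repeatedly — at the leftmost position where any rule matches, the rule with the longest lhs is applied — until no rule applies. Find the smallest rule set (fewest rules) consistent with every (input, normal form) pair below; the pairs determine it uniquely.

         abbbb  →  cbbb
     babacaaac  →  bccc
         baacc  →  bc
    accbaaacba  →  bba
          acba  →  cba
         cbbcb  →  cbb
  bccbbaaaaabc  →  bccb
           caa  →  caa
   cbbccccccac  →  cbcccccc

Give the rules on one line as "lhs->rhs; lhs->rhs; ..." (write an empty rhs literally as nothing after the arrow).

ab->c; ac->c; acc->b; bbc->b

  | abbbb => cbbb
  | babacaaac => bcacaaac => bccaaac => bccaac => bccac => bccc
  | baacc => bab => bc
  | accbaaacba => bbaaacba => bbaacba => bbacba => bbcba => bba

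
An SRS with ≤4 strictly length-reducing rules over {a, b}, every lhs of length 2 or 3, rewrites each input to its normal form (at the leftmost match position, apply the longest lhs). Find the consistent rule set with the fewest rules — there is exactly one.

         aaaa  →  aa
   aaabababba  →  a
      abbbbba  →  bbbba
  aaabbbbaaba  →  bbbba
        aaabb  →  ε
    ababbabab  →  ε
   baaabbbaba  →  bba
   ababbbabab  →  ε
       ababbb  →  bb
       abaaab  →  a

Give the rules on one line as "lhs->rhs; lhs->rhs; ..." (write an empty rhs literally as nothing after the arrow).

aaa->aa; ab->; baa->bb; bab->

  | aaaa => aaa => aa
  | aaabababba => aabababba => aababba => aabba => aba => a
  | abbbbba => bbbba
  | aaabbbbaaba => aabbbbaaba => abbbaaba => bbaaba => bbbba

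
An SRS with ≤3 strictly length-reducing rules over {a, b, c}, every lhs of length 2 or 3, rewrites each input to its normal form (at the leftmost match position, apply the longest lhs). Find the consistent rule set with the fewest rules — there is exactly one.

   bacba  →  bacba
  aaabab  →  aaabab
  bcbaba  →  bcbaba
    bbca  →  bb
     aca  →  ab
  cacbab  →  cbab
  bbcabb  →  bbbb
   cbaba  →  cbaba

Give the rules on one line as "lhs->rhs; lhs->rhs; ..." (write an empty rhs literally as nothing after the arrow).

  | bacba
  | aaabab
  | bcbaba
  | bbca => bb

aca->ab; ca->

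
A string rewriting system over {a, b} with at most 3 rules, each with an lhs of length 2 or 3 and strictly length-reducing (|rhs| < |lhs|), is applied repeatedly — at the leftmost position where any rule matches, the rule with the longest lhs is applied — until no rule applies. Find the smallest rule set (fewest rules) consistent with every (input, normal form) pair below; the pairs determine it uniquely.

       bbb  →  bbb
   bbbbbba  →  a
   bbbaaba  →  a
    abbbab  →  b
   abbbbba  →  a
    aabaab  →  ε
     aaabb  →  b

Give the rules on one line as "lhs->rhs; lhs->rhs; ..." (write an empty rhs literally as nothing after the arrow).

aab->; ab->b; ba->a

  | bbb
  | bbbbbba => bbbbba => bbbba => bbba => bba => ba => a
  | bbbaaba => bbaaba => baaba => aaba => a
  | abbbab => bbbab => bbab => bab => ab => b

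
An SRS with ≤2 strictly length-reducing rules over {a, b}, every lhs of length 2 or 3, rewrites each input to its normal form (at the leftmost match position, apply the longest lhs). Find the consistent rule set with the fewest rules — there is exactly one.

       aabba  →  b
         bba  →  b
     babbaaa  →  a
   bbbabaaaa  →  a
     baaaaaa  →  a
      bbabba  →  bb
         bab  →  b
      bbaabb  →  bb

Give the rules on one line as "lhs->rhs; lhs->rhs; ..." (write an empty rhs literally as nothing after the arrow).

  | aabba => bba => b
  | bba => b
  | babbaaa => bbaaa => baa => a
  | bbbabaaaa => bbbaaaa => bbaaa => baa => a

aa->; ba->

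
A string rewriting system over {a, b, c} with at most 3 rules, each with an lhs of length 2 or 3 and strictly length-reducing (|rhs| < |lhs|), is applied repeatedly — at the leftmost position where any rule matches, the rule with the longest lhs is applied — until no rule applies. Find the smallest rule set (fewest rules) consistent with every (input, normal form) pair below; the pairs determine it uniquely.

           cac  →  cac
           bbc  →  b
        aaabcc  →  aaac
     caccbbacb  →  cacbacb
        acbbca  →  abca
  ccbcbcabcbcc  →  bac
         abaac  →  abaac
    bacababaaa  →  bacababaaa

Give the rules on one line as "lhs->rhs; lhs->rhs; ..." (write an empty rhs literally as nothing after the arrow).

bb->c; cc->b

  | cac
  | bbc => cc => b
  | aaabcc => aaabb => aaac
  | caccbbacb => cabbbacb => cacbacb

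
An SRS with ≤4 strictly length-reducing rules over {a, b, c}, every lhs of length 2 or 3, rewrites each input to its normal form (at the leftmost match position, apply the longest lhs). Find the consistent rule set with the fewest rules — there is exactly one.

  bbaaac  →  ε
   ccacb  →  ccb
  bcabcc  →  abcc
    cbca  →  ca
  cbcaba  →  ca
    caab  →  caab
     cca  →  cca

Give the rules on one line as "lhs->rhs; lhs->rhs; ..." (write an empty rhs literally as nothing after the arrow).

  | bbaaac => baac => ac => ε
  | ccacb => ccb
  | bcabcc => abcc
  | cbca => ca

ac->; ba->; bca->a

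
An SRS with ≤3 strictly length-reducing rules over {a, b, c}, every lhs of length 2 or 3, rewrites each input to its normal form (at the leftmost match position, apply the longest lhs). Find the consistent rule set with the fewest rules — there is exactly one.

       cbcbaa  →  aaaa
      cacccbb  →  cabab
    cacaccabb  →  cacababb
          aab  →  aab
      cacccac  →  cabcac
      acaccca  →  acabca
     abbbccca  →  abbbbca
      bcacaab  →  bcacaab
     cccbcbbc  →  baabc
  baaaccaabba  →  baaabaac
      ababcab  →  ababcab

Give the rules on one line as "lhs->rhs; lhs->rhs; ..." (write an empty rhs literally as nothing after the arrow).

bba->c; cb->a; cc->b

  | cbcbaa => acbaa => aaaa
  | cacccbb => cabcbb => cabab
  | cacaccabb => cacababb
  | aab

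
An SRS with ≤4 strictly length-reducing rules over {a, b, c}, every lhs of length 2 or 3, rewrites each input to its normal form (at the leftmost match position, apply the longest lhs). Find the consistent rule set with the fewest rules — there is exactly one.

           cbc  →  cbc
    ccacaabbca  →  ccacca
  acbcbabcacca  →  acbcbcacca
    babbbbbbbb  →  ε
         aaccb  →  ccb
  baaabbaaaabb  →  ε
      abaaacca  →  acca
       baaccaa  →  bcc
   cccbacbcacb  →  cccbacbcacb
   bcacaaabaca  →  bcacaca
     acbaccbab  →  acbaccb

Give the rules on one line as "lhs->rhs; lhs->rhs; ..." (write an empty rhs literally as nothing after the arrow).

aa->; ab->; bb->

  | cbc
  | ccacaabbca => ccacbbca => ccacca
  | acbcbabcacca => acbcbcacca
  | babbbbbbbb => bbbbbbbb => bbbbbb => bbbb => bb => ε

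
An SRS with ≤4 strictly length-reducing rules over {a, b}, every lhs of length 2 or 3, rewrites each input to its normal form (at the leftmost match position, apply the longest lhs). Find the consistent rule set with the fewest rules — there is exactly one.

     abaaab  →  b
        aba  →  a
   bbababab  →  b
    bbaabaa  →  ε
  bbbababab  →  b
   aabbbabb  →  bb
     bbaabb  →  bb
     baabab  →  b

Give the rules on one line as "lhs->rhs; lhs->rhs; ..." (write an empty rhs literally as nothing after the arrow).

  | abaaab => baaab => aaab => ab => b
  | aba => ba => a
  | bbababab => bababab => ababab => babab => abab => bab => ab => b
  | bbaabaa => baabaa => aabaa => baa => aa => ε

aa->; ab->b; ba->a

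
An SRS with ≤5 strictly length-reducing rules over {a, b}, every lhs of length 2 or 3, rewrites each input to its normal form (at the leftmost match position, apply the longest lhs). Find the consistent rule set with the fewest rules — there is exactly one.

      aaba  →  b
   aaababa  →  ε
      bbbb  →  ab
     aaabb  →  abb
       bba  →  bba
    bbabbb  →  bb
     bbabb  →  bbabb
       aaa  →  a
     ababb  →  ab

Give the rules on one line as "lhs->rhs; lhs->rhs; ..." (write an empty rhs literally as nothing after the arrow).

aa->; aab->ba; aba->bb; bbb->a

  | aaba => baa => b
  | aaababa => ababa => bbba => aa => ε
  | bbbb => ab
  | aaabb => abb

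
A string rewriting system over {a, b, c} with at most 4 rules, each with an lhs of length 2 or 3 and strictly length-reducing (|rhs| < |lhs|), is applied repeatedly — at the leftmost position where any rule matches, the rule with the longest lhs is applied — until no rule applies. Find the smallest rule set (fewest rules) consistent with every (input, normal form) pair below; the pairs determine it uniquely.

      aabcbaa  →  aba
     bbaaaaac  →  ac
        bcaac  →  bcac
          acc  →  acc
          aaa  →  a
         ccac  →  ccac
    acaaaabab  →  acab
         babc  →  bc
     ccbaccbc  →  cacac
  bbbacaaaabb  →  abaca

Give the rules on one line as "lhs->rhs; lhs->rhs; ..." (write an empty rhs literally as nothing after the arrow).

  | aabcbaa => abcbaa => abaaa => abaa => aba
  | bbaaaaac => aaaaaac => aaaaac => aaaac => aaac => aac => ac
  | bcaac => bcac
  | acc

aa->a; bab->b; bb->a; cb->a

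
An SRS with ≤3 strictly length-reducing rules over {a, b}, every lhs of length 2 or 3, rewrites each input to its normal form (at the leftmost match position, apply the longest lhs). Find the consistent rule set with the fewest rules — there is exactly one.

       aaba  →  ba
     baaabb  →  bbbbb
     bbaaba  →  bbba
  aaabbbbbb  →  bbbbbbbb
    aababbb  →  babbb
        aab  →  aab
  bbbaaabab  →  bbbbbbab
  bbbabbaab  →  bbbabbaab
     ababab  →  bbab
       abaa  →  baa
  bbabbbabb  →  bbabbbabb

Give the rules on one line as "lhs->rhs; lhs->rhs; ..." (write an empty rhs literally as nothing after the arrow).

aaa->bb; aba->ba

  | aaba => aba => ba
  | baaabb => bbbbb
  | bbaaba => bbaba => bbba
  | aaabbbbbb => bbbbbbbb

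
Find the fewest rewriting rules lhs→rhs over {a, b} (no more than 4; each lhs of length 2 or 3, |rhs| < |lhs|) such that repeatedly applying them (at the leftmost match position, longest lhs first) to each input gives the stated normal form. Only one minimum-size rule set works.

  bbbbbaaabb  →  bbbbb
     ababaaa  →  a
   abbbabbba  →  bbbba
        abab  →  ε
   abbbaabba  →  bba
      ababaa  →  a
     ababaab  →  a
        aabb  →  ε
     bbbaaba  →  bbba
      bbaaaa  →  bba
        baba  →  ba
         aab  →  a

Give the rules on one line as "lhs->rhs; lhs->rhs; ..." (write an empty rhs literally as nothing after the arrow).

aa->a; aab->a; ab->

  | bbbbbaaabb => bbbbbaabb => bbbbbab => bbbbb
  | ababaaa => abaaa => aaa => aa => a
  | abbbabbba => bbabbba => bbbba
  | abab => ab => ε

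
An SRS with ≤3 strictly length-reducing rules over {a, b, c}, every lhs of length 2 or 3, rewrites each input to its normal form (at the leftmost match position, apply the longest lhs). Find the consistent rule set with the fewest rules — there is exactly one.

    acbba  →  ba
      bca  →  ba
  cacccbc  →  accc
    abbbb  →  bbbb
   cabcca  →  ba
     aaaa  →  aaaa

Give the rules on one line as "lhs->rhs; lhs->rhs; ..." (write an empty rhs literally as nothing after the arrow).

  | acbba => aba => ba
  | bca => ba
  | cacccbc => acccbc => accc
  | abbbb => bbbb

ab->b; ca->a; cb->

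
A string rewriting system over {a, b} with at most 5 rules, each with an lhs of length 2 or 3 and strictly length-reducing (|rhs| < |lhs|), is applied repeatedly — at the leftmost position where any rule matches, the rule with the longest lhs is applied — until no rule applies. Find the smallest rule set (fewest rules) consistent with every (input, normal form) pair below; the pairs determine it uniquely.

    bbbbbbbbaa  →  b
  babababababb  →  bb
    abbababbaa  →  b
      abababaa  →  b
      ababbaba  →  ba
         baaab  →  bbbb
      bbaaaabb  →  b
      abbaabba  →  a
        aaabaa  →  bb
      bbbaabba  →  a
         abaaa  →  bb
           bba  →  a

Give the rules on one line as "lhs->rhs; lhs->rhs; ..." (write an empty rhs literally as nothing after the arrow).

  | bbbbbbbbaa => bbbbbbaa => bbbbaa => bbaa => aa => b
  | babababababb => bababababb => babababb => bababb => babb => bb
  | abbababbaa => bababbaa => babbaa => bbaa => aa => b
  | abababaa => ababaa => abaa => aa => b

aa->b; aaa->bb; ab->; bba->a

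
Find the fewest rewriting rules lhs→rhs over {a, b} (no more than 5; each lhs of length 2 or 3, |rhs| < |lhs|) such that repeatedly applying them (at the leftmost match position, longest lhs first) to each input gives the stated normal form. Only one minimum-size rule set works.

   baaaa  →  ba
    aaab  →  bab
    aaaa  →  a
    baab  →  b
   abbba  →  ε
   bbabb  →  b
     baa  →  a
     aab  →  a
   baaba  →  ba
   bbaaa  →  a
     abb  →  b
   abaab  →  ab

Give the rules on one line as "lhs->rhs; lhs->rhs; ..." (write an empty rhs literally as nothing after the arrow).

aa->b; aba->; bb->a; bbb->b

  | baaaa => bbaa => aaa => ba
  | aaab => bab
  | aaaa => baa => bb => a
  | baab => bbb => b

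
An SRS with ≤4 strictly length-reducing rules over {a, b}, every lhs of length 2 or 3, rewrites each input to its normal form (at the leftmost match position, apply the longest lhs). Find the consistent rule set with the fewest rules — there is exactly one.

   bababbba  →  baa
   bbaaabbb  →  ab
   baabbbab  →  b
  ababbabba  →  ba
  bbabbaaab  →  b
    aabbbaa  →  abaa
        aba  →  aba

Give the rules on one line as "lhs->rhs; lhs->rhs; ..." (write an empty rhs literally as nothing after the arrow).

  | bababbba => babaaba => babba => baaa => baa
  | bbaaabbb => aaaabbb => aaabbb => aabbb => bbb => ab
  | baabbbab => bbbbab => abbab => aaab => aab => b
  | ababbabba => abaaabba => abaabba => abbba => aaba => ba

aaa->aa; aab->b; bb->a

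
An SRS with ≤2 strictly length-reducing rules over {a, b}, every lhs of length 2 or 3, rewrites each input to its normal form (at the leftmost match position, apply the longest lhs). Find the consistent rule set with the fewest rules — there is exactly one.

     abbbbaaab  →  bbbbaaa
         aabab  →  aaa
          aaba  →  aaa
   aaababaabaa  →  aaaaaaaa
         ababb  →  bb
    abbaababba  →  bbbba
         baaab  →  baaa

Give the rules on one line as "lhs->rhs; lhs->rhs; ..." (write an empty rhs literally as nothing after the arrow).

  | abbbbaaab => bbbbaaab => bbbbaaa
  | aabab => aaab => aaa
  | aaba => aaa
  | aaababaabaa => aaaabaabaa => aaaaaabaa => aaaaaaaa

ab->a; abb->bb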